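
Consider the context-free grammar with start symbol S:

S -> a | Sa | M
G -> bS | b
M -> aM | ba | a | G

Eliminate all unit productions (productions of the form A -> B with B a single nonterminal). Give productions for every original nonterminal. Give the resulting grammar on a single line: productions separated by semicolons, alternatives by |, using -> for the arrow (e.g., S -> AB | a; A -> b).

S -> a | b | Sa | aM | bS | ba; G -> b | bS; M -> a | b | aM | bS | ba

Unit productions: M->G, S->M.
Unit pairs (A ⇒* B via units): (M,G), (S,G), (S,M).
S: inherits non-unit rules of {G, M, S} → Sa | a | aM | b | bS | ba.
G: inherits non-unit rules of {G} → b | bS.
M: inherits non-unit rules of {G, M} → a | aM | b | bS | ba.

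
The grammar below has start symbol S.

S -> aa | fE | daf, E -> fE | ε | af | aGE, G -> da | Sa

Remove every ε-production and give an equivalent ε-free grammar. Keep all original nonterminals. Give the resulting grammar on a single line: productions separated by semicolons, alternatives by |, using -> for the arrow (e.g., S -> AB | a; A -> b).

Nullable set: {E}.
S -> fE: E nullable, giving f | fE.
Drop E -> ε.
E -> aGE: E nullable, giving aG | aGE.
E -> fE: E nullable, giving f | fE.
Unchanged (no nullable symbols): S -> aa; S -> daf; E -> af; G -> Sa; G -> da.

S -> f | aa | fE | daf; E -> f | aG | af | fE | aGE; G -> Sa | da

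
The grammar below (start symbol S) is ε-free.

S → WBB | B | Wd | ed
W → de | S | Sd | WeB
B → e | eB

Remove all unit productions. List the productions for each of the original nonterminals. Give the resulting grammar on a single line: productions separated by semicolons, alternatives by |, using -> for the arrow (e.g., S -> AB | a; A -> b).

S -> e | Wd | eB | ed | WBB; B -> e | eB; W -> e | Sd | Wd | de | eB | ed | WBB | WeB

Unit productions: S->B, W->S.
Unit pairs (A ⇒* B via units): (S,B), (W,B), (W,S).
S: inherits non-unit rules of {B, S} → WBB | Wd | e | eB | ed.
B: inherits non-unit rules of {B} → e | eB.
W: inherits non-unit rules of {B, S, W} → Sd | WBB | Wd | WeB | de | e | eB | ed.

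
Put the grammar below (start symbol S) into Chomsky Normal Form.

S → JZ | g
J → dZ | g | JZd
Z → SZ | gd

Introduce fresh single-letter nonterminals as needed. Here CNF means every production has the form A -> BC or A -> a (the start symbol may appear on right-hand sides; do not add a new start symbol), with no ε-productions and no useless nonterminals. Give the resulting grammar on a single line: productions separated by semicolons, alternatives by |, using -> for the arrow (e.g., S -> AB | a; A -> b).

No ε-productions.
No unit productions to eliminate.
TERM: introduce A -> d, B -> g and substitute in every rule of length ≥2.
BIN: J -> JZA becomes J -> JC, C -> ZA.

S -> g | JZ; A -> d; B -> g; C -> ZA; J -> g | AZ | JC; Z -> BA | SZ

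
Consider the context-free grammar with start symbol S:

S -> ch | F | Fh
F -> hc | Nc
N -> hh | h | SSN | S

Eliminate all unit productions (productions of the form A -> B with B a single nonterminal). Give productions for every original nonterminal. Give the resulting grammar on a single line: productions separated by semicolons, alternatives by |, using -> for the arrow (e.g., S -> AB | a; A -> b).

Unit productions: N->S, S->F.
Unit pairs (A ⇒* B via units): (N,F), (N,S), (S,F).
S: inherits non-unit rules of {F, S} → Fh | Nc | ch | hc.
F: inherits non-unit rules of {F} → Nc | hc.
N: inherits non-unit rules of {F, N, S} → Fh | Nc | SSN | ch | h | hc | hh.

S -> Fh | Nc | ch | hc; F -> Nc | hc; N -> h | Fh | Nc | ch | hc | hh | SSN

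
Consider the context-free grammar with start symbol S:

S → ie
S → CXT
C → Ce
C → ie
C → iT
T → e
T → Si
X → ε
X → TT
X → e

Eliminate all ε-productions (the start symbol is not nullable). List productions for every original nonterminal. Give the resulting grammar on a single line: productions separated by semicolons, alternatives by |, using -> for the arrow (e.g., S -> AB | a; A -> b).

Nullable set: {X}.
S -> CXT: X nullable, giving CT | CXT.
Drop X -> ε.
Unchanged (no nullable symbols): S -> ie; C -> Ce; C -> iT; C -> ie; T -> Si; T -> e; X -> TT; X -> e.

S -> CT | ie | CXT; C -> Ce | iT | ie; T -> e | Si; X -> e | TT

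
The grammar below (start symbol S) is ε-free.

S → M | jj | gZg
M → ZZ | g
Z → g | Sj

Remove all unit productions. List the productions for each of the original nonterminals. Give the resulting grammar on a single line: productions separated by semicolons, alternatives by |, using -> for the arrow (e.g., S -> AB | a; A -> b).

S -> g | ZZ | jj | gZg; M -> g | ZZ; Z -> g | Sj

Unit productions: S->M.
Unit pairs (A ⇒* B via units): (S,M).
S: inherits non-unit rules of {M, S} → ZZ | g | gZg | jj.
M: inherits non-unit rules of {M} → ZZ | g.
Z: inherits non-unit rules of {Z} → Sj | g.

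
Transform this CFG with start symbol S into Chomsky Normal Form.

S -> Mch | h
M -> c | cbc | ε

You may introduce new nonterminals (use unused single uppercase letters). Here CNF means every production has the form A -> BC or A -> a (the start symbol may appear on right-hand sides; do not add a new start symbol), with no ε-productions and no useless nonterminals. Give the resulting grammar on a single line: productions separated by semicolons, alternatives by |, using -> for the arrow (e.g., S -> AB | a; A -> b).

S -> h | AC | ME; A -> c; B -> b; C -> h; D -> BA; E -> AC; M -> c | AD

Nullable: {M}; after ε-elimination: S -> h | ch | Mch; M -> c | cbc.
No unit productions to eliminate.
TERM: introduce B -> b, A -> c, C -> h and substitute in every rule of length ≥2.
BIN: M -> ABA becomes M -> AD, D -> BA; S -> MAC becomes S -> ME, E -> AC.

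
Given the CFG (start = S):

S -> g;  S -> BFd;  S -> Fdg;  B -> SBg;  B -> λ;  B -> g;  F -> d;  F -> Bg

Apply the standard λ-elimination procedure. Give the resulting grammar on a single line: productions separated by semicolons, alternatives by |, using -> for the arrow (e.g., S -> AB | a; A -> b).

Nullable set: {B}.
S -> BFd: B nullable, giving BFd | Fd.
Drop B -> λ.
B -> SBg: B nullable, giving SBg | Sg.
F -> Bg: B nullable, giving Bg | g.
Unchanged (no nullable symbols): S -> Fdg; S -> g; B -> g; F -> d.

S -> g | Fd | BFd | Fdg; B -> g | Sg | SBg; F -> d | g | Bg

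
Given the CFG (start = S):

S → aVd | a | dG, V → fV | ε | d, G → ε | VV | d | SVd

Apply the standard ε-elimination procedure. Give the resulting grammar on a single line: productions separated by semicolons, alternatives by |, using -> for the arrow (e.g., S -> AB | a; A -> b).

S -> a | d | ad | dG | aVd; G -> V | d | Sd | VV | SVd; V -> d | f | fV

Nullable set: {G, V}.
S -> aVd: V nullable, giving aVd | ad.
S -> dG: G nullable, giving d | dG.
Drop G -> ε.
G -> SVd: V nullable, giving SVd | Sd.
G -> VV: V, V nullable, giving V | VV.
Drop V -> ε.
V -> fV: V nullable, giving f | fV.
Unchanged (no nullable symbols): S -> a; G -> d; V -> d.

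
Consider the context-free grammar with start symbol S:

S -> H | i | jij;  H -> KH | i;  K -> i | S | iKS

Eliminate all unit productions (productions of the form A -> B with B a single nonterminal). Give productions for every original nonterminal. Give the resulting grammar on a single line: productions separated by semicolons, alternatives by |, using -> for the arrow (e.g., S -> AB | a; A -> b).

S -> i | KH | jij; H -> i | KH; K -> i | KH | iKS | jij

Unit productions: K->S, S->H.
Unit pairs (A ⇒* B via units): (K,H), (K,S), (S,H).
S: inherits non-unit rules of {H, S} → KH | i | jij.
H: inherits non-unit rules of {H} → KH | i.
K: inherits non-unit rules of {H, K, S} → KH | i | iKS | jij.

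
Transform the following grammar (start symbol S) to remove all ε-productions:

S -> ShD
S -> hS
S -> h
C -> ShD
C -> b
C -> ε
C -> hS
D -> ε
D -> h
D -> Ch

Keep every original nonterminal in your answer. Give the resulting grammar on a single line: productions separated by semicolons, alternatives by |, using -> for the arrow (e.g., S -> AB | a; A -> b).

Nullable set: {C, D}.
S -> ShD: D nullable, giving Sh | ShD.
Drop C -> ε.
C -> ShD: D nullable, giving Sh | ShD.
Drop D -> ε.
D -> Ch: C nullable, giving Ch | h.
Unchanged (no nullable symbols): S -> h; S -> hS; C -> b; C -> hS; D -> h.

S -> h | Sh | hS | ShD; C -> b | Sh | hS | ShD; D -> h | Ch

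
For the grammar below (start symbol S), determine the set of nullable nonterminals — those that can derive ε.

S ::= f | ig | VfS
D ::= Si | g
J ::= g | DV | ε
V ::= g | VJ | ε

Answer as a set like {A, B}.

{J, V}

Directly nullable (have an ε-rule): {J, V}.
Not nullable: D, S — each has a terminal in every rule's right-hand side or depends on a non-nullable symbol.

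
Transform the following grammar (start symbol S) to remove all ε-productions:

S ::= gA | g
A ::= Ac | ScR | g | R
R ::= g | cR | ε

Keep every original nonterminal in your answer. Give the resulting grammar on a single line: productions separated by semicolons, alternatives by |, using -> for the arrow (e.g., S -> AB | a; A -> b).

Nullable set: {A, R}.
S -> gA: A nullable, giving g | gA.
A -> Ac: A nullable, giving Ac | c.
A -> R: R nullable, giving R.
A -> ScR: R nullable, giving Sc | ScR.
Drop R -> ε.
R -> cR: R nullable, giving c | cR.
Unchanged (no nullable symbols): S -> g; A -> g; R -> g.

S -> g | gA; A -> R | c | g | Ac | Sc | ScR; R -> c | g | cR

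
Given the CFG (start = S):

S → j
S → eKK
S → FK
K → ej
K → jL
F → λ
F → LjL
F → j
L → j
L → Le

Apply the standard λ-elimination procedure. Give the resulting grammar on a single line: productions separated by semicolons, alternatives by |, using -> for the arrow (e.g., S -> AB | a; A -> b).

Nullable set: {F}.
S -> FK: F nullable, giving FK | K.
Drop F -> λ.
Unchanged (no nullable symbols): S -> eKK; S -> j; F -> LjL; F -> j; K -> ej; K -> jL; L -> Le; L -> j.

S -> K | j | FK | eKK; F -> j | LjL; K -> ej | jL; L -> j | Le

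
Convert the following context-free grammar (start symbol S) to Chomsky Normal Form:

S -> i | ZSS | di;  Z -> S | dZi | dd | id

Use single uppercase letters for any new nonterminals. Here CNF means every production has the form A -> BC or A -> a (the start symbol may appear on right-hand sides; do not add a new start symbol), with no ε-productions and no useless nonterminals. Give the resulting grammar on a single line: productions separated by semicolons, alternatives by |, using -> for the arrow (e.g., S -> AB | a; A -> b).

S -> i | AB | ZC; A -> d; B -> i; C -> SS; D -> ZB; E -> SS; Z -> i | AA | AB | AD | BA | ZE

No ε-productions.
After unit-elimination: S -> i | di | ZSS; Z -> i | dd | di | id | ZSS | dZi.
TERM: introduce A -> d, B -> i and substitute in every rule of length ≥2.
BIN: S -> ZSS becomes S -> ZC, C -> SS; Z -> AZB becomes Z -> AD, D -> ZB; Z -> ZSS becomes Z -> ZE, E -> SS.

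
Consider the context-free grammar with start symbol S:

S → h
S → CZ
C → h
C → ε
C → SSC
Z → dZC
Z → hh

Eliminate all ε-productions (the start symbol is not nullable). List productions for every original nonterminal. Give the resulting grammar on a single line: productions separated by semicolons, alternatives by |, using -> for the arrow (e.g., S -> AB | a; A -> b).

Nullable set: {C}.
S -> CZ: C nullable, giving CZ | Z.
Drop C -> ε.
C -> SSC: C nullable, giving SS | SSC.
Z -> dZC: C nullable, giving dZ | dZC.
Unchanged (no nullable symbols): S -> h; C -> h; Z -> hh.

S -> Z | h | CZ; C -> h | SS | SSC; Z -> dZ | hh | dZC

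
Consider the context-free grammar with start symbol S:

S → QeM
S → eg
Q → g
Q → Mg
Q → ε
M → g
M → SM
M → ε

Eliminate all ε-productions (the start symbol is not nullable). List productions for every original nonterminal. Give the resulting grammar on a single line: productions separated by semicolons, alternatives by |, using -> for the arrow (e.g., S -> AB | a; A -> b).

S -> e | Qe | eM | eg | QeM; M -> S | g | SM; Q -> g | Mg

Nullable set: {M, Q}.
S -> QeM: Q, M nullable, giving Qe | QeM | e | eM.
Drop M -> ε.
M -> SM: M nullable, giving S | SM.
Drop Q -> ε.
Q -> Mg: M nullable, giving Mg | g.
Unchanged (no nullable symbols): S -> eg; M -> g; Q -> g.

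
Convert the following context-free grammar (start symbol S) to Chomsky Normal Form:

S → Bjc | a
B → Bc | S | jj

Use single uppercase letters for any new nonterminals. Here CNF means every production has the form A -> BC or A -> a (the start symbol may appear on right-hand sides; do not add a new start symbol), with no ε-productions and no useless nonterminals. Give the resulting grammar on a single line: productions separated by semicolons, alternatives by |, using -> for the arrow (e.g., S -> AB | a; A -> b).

No ε-productions.
After unit-elimination: S -> a | Bjc; B -> a | Bc | jj | Bjc.
TERM: introduce A -> c, C -> j and substitute in every rule of length ≥2.
BIN: B -> BCA becomes B -> BD, D -> CA; S -> BCA becomes S -> BE, E -> CA.

S -> a | BE; A -> c; B -> a | BA | BD | CC; C -> j; D -> CA; E -> CA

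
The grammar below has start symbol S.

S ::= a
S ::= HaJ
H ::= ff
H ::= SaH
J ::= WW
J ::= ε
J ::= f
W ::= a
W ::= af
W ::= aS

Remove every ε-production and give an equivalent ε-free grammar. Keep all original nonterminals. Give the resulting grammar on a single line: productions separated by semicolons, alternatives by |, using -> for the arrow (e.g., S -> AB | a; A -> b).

Nullable set: {J}.
S -> HaJ: J nullable, giving Ha | HaJ.
Drop J -> ε.
Unchanged (no nullable symbols): S -> a; H -> SaH; H -> ff; J -> WW; J -> f; W -> a; W -> aS; W -> af.

S -> a | Ha | HaJ; H -> ff | SaH; J -> f | WW; W -> a | aS | af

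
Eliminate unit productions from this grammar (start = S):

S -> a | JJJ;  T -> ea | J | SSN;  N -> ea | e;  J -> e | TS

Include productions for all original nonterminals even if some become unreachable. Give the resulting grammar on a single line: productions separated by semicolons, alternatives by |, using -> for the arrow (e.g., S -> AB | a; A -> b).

Unit productions: T->J.
Unit pairs (A ⇒* B via units): (T,J).
S: inherits non-unit rules of {S} → JJJ | a.
J: inherits non-unit rules of {J} → TS | e.
N: inherits non-unit rules of {N} → e | ea.
T: inherits non-unit rules of {J, T} → SSN | TS | e | ea.

S -> a | JJJ; J -> e | TS; N -> e | ea; T -> e | TS | ea | SSN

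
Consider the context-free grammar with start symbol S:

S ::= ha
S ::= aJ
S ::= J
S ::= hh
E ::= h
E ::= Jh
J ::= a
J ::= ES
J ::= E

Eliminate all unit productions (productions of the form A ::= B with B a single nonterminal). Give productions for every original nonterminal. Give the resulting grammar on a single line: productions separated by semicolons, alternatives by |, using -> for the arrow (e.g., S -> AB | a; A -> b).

Unit productions: J->E, S->J.
Unit pairs (A ⇒* B via units): (J,E), (S,E), (S,J).
S: inherits non-unit rules of {E, J, S} → ES | Jh | a | aJ | h | ha | hh.
E: inherits non-unit rules of {E} → Jh | h.
J: inherits non-unit rules of {E, J} → ES | Jh | a | h.

S -> a | h | ES | Jh | aJ | ha | hh; E -> h | Jh; J -> a | h | ES | Jh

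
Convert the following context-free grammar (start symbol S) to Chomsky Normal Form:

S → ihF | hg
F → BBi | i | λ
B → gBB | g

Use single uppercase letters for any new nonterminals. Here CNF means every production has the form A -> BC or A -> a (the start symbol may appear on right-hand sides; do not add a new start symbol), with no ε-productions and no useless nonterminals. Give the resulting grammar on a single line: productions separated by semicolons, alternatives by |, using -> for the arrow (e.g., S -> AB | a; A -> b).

Nullable: {F}; after ε-elimination: S -> hg | ih | ihF; B -> g | gBB; F -> i | BBi.
No unit productions to eliminate.
TERM: introduce A -> g, D -> h, C -> i and substitute in every rule of length ≥2.
BIN: B -> ABB becomes B -> AE, E -> BB; F -> BBC becomes F -> BG, G -> BC; S -> CDF becomes S -> CH, H -> DF.

S -> CD | CH | DA; A -> g; B -> g | AE; C -> i; D -> h; E -> BB; F -> i | BG; G -> BC; H -> DF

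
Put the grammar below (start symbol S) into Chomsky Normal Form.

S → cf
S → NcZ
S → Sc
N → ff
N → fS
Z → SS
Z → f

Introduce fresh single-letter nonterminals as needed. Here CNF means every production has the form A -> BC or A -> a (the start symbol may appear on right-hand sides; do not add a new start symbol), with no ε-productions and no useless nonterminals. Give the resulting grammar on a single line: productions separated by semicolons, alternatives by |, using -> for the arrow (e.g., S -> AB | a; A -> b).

S -> BA | NC | SB; A -> f; B -> c; C -> BZ; N -> AA | AS; Z -> f | SS

No ε-productions.
No unit productions to eliminate.
TERM: introduce B -> c, A -> f and substitute in every rule of length ≥2.
BIN: S -> NBZ becomes S -> NC, C -> BZ.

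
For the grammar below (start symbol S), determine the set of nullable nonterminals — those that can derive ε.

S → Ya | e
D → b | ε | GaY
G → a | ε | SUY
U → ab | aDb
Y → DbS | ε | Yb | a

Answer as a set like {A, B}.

{D, G, Y}

Directly nullable (have an ε-rule): {D, G, Y}.
Not nullable: S, U — each has a terminal in every rule's right-hand side or depends on a non-nullable symbol.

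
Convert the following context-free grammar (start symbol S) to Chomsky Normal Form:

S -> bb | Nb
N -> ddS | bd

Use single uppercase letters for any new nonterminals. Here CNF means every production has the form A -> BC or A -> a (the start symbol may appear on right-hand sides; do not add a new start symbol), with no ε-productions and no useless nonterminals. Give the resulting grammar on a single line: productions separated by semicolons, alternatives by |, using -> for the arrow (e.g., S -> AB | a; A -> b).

No ε-productions.
No unit productions to eliminate.
TERM: introduce A -> b, B -> d and substitute in every rule of length ≥2.
BIN: N -> BBS becomes N -> BC, C -> BS.

S -> AA | NA; A -> b; B -> d; C -> BS; N -> AB | BC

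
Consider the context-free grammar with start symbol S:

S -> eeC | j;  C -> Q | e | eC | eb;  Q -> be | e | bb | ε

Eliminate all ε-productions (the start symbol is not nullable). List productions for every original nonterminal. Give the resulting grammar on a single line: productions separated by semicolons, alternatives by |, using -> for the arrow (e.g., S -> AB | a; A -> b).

Nullable set: {C, Q}.
S -> eeC: C nullable, giving ee | eeC.
C -> Q: Q nullable, giving Q.
C -> eC: C nullable, giving e | eC.
Drop Q -> ε.
Unchanged (no nullable symbols): S -> j; C -> e; C -> eb; Q -> bb; Q -> be; Q -> e.

S -> j | ee | eeC; C -> Q | e | eC | eb; Q -> e | bb | be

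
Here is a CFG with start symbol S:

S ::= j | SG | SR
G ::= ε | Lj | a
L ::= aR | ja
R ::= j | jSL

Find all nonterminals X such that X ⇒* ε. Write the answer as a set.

{G}

Directly nullable (have an ε-rule): {G}.
Not nullable: L, R, S — each has a terminal in every rule's right-hand side or depends on a non-nullable symbol.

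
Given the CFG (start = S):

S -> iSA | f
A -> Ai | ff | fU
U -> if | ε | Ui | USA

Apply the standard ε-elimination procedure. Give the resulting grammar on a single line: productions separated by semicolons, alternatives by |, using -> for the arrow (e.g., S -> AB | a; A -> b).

S -> f | iSA; A -> f | Ai | fU | ff; U -> i | SA | Ui | if | USA

Nullable set: {U}.
A -> fU: U nullable, giving f | fU.
Drop U -> ε.
U -> USA: U nullable, giving SA | USA.
U -> Ui: U nullable, giving Ui | i.
Unchanged (no nullable symbols): S -> f; S -> iSA; A -> Ai; A -> ff; U -> if.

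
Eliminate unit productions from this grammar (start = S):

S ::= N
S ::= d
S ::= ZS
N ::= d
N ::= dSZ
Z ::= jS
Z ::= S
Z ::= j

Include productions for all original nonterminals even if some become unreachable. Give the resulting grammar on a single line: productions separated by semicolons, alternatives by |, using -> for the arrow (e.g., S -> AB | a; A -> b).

Unit productions: S->N, Z->S.
Unit pairs (A ⇒* B via units): (S,N), (Z,N), (Z,S).
S: inherits non-unit rules of {N, S} → ZS | d | dSZ.
N: inherits non-unit rules of {N} → d | dSZ.
Z: inherits non-unit rules of {N, S, Z} → ZS | d | dSZ | j | jS.

S -> d | ZS | dSZ; N -> d | dSZ; Z -> d | j | ZS | jS | dSZ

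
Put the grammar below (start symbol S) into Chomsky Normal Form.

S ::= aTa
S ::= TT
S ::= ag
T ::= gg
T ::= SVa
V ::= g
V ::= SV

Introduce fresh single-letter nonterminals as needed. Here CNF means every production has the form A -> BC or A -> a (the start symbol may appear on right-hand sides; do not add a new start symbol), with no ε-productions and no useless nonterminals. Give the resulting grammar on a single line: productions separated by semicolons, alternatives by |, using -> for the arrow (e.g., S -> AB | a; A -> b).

No ε-productions.
No unit productions to eliminate.
TERM: introduce A -> a, B -> g and substitute in every rule of length ≥2.
BIN: S -> ATA becomes S -> AC, C -> TA; T -> SVA becomes T -> SD, D -> VA.

S -> AB | AC | TT; A -> a; B -> g; C -> TA; D -> VA; T -> BB | SD; V -> g | SV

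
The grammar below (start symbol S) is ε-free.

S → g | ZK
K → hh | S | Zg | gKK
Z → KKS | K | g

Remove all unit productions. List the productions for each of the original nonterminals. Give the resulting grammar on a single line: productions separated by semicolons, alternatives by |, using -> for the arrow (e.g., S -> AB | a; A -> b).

Unit productions: K->S, Z->K.
Unit pairs (A ⇒* B via units): (K,S), (Z,K), (Z,S).
S: inherits non-unit rules of {S} → ZK | g.
K: inherits non-unit rules of {K, S} → ZK | Zg | g | gKK | hh.
Z: inherits non-unit rules of {K, S, Z} → KKS | ZK | Zg | g | gKK | hh.

S -> g | ZK; K -> g | ZK | Zg | hh | gKK; Z -> g | ZK | Zg | hh | KKS | gKK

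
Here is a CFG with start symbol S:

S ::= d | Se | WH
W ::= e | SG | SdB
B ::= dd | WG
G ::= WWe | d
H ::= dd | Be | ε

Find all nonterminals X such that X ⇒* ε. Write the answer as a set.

{H}

Directly nullable (have an ε-rule): {H}.
Not nullable: B, G, S, W — each has a terminal in every rule's right-hand side or depends on a non-nullable symbol.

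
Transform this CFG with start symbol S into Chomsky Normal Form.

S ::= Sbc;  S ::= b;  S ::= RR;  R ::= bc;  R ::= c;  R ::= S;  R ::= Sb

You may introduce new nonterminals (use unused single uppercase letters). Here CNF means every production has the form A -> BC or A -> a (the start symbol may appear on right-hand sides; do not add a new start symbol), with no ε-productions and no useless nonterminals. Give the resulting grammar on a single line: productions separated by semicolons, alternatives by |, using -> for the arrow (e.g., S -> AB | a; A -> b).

S -> b | RR | SD; A -> b; B -> c; C -> AB; D -> AB; R -> b | c | AB | RR | SA | SC

No ε-productions.
After unit-elimination: S -> b | RR | Sbc; R -> b | c | RR | Sb | bc | Sbc.
TERM: introduce A -> b, B -> c and substitute in every rule of length ≥2.
BIN: R -> SAB becomes R -> SC, C -> AB; S -> SAB becomes S -> SD, D -> AB.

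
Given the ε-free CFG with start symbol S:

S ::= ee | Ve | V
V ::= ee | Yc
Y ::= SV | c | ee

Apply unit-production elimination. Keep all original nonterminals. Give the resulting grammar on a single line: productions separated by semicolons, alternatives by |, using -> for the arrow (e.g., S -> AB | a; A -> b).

S -> Ve | Yc | ee; V -> Yc | ee; Y -> c | SV | ee

Unit productions: S->V.
Unit pairs (A ⇒* B via units): (S,V).
S: inherits non-unit rules of {S, V} → Ve | Yc | ee.
V: inherits non-unit rules of {V} → Yc | ee.
Y: inherits non-unit rules of {Y} → SV | c | ee.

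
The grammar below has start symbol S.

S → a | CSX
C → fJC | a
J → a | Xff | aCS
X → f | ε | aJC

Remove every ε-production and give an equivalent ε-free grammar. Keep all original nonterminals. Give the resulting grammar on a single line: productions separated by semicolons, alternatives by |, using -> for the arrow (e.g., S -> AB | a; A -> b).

Nullable set: {X}.
S -> CSX: X nullable, giving CS | CSX.
J -> Xff: X nullable, giving Xff | ff.
Drop X -> ε.
Unchanged (no nullable symbols): S -> a; C -> a; C -> fJC; J -> a; J -> aCS; X -> aJC; X -> f.

S -> a | CS | CSX; C -> a | fJC; J -> a | ff | Xff | aCS; X -> f | aJC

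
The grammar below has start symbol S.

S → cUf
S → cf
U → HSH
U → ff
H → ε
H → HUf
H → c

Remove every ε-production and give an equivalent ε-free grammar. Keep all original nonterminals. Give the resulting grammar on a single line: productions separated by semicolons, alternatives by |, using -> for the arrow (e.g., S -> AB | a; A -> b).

Nullable set: {H}.
Drop H -> ε.
H -> HUf: H nullable, giving HUf | Uf.
U -> HSH: H, H nullable, giving HS | HSH | S | SH.
Unchanged (no nullable symbols): S -> cUf; S -> cf; H -> c; U -> ff.

S -> cf | cUf; H -> c | Uf | HUf; U -> S | HS | SH | ff | HSH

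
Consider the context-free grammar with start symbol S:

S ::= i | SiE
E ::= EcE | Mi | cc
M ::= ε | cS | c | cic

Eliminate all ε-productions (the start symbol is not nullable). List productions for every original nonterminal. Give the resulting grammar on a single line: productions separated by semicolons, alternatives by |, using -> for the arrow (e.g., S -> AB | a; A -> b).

S -> i | SiE; E -> i | Mi | cc | EcE; M -> c | cS | cic

Nullable set: {M}.
E -> Mi: M nullable, giving Mi | i.
Drop M -> ε.
Unchanged (no nullable symbols): S -> SiE; S -> i; E -> EcE; E -> cc; M -> c; M -> cS; M -> cic.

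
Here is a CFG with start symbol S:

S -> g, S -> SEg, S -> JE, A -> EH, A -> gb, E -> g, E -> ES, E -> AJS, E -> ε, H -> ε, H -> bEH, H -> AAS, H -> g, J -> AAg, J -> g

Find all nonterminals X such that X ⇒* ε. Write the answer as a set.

{A, E, H}

Directly nullable (have an ε-rule): {E, H}.
A is nullable via A -> EH (every symbol on the right is already known nullable).
Not nullable: J, S — each has a terminal in every rule's right-hand side or depends on a non-nullable symbol.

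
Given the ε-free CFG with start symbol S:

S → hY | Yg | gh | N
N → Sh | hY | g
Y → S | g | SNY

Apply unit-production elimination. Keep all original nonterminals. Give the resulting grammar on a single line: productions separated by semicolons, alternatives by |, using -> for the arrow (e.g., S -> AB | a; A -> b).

S -> g | Sh | Yg | gh | hY; N -> g | Sh | hY; Y -> g | Sh | Yg | gh | hY | SNY

Unit productions: S->N, Y->S.
Unit pairs (A ⇒* B via units): (S,N), (Y,N), (Y,S).
S: inherits non-unit rules of {N, S} → Sh | Yg | g | gh | hY.
N: inherits non-unit rules of {N} → Sh | g | hY.
Y: inherits non-unit rules of {N, S, Y} → SNY | Sh | Yg | g | gh | hY.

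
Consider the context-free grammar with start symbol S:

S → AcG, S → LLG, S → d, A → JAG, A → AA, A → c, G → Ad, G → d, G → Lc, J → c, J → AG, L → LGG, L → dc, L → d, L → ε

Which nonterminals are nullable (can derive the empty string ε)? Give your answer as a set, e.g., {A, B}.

Directly nullable (have an ε-rule): {L}.
Not nullable: A, G, J, S — each has a terminal in every rule's right-hand side or depends on a non-nullable symbol.

{L}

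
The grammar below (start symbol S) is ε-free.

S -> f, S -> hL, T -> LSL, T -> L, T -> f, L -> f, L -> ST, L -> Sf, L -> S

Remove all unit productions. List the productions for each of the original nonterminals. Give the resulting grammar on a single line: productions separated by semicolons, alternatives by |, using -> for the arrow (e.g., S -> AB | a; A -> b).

S -> f | hL; L -> f | ST | Sf | hL; T -> f | ST | Sf | hL | LSL

Unit productions: L->S, T->L.
Unit pairs (A ⇒* B via units): (L,S), (T,L), (T,S).
S: inherits non-unit rules of {S} → f | hL.
L: inherits non-unit rules of {L, S} → ST | Sf | f | hL.
T: inherits non-unit rules of {L, S, T} → LSL | ST | Sf | f | hL.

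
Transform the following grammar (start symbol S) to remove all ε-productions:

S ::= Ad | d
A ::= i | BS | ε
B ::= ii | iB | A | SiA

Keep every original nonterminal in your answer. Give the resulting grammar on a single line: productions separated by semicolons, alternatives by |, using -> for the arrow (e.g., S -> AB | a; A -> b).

Nullable set: {A, B}.
S -> Ad: A nullable, giving Ad | d.
Drop A -> ε.
A -> BS: B nullable, giving BS | S.
B -> A: A nullable, giving A.
B -> SiA: A nullable, giving Si | SiA.
B -> iB: B nullable, giving i | iB.
Unchanged (no nullable symbols): S -> d; A -> i; B -> ii.

S -> d | Ad; A -> S | i | BS; B -> A | i | Si | iB | ii | SiA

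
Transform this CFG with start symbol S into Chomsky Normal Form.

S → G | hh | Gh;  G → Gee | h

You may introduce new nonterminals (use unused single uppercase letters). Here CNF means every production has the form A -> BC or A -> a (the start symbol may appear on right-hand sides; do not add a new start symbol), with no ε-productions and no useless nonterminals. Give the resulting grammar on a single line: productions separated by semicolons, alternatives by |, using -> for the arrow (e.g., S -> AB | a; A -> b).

S -> h | BB | GB | GD; A -> e; B -> h; C -> AA; D -> AA; G -> h | GC

No ε-productions.
After unit-elimination: S -> h | Gh | hh | Gee; G -> h | Gee.
TERM: introduce A -> e, B -> h and substitute in every rule of length ≥2.
BIN: G -> GAA becomes G -> GC, C -> AA; S -> GAA becomes S -> GD, D -> AA.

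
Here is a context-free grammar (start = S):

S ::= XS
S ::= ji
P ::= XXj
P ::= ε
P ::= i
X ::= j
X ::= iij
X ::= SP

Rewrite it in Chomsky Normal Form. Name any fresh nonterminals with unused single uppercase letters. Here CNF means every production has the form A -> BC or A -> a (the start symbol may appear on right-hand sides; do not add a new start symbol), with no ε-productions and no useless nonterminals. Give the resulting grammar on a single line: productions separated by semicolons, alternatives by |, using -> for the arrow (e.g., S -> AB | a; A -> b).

Nullable: {P}; after ε-elimination: S -> XS | ji; P -> i | XXj; X -> S | j | SP | iij.
After unit-elimination: S -> XS | ji; P -> i | XXj; X -> j | SP | XS | ji | iij.
TERM: introduce B -> i, A -> j and substitute in every rule of length ≥2.
BIN: P -> XXA becomes P -> XC, C -> XA; X -> BBA becomes X -> BD, D -> BA.

S -> AB | XS; A -> j; B -> i; C -> XA; D -> BA; P -> i | XC; X -> j | AB | BD | SP | XS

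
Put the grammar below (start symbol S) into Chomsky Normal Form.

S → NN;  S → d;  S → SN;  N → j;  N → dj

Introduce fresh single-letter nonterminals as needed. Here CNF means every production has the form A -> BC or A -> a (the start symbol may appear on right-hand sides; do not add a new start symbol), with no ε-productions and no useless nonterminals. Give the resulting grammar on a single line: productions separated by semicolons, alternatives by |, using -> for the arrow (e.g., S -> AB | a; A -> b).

No ε-productions.
No unit productions to eliminate.
TERM: introduce A -> d, B -> j and substitute in every rule of length ≥2.

S -> d | NN | SN; A -> d; B -> j; N -> j | AB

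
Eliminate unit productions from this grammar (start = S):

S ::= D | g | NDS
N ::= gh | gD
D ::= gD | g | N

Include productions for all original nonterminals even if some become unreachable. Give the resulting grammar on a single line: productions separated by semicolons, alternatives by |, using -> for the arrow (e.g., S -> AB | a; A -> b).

S -> g | gD | gh | NDS; D -> g | gD | gh; N -> gD | gh

Unit productions: D->N, S->D.
Unit pairs (A ⇒* B via units): (D,N), (S,D), (S,N).
S: inherits non-unit rules of {D, N, S} → NDS | g | gD | gh.
D: inherits non-unit rules of {D, N} → g | gD | gh.
N: inherits non-unit rules of {N} → gD | gh.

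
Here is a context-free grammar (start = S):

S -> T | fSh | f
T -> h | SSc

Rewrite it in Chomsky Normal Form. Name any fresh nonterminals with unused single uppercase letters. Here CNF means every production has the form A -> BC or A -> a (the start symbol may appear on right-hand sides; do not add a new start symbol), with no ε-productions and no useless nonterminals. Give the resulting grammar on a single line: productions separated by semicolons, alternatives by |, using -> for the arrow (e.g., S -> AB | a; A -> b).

S -> f | h | BD | SE; A -> c; B -> f; C -> h; D -> SC; E -> SA

No ε-productions.
After unit-elimination: S -> f | h | SSc | fSh; T -> h | SSc.
TERM: introduce A -> c, B -> f, C -> h and substitute in every rule of length ≥2.
BIN: S -> BSC becomes S -> BD, D -> SC; S -> SSA becomes S -> SE, E -> SA; T -> SSA becomes T -> SF, F -> SA.
Drop unreachable/unproductive: T.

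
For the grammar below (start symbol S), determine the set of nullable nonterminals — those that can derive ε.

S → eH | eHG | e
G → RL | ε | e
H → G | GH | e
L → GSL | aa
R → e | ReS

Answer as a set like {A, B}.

Directly nullable (have an ε-rule): {G}.
H is nullable via H -> G (every symbol on the right is already known nullable).
Not nullable: L, R, S — each has a terminal in every rule's right-hand side or depends on a non-nullable symbol.

{G, H}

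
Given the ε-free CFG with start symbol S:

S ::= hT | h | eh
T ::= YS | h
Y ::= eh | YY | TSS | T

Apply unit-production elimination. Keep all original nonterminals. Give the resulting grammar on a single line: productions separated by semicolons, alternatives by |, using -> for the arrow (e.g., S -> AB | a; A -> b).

Unit productions: Y->T.
Unit pairs (A ⇒* B via units): (Y,T).
S: inherits non-unit rules of {S} → eh | h | hT.
T: inherits non-unit rules of {T} → YS | h.
Y: inherits non-unit rules of {T, Y} → TSS | YS | YY | eh | h.

S -> h | eh | hT; T -> h | YS; Y -> h | YS | YY | eh | TSS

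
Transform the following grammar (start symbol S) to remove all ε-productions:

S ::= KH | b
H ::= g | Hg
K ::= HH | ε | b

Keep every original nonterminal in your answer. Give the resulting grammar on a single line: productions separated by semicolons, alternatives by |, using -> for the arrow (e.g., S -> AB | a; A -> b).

Nullable set: {K}.
S -> KH: K nullable, giving H | KH.
Drop K -> ε.
Unchanged (no nullable symbols): S -> b; H -> Hg; H -> g; K -> HH; K -> b.

S -> H | b | KH; H -> g | Hg; K -> b | HH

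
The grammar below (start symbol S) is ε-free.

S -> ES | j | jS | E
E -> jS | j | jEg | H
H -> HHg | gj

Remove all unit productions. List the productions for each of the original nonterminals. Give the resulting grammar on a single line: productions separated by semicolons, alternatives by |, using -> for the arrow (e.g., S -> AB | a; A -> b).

S -> j | ES | gj | jS | HHg | jEg; E -> j | gj | jS | HHg | jEg; H -> gj | HHg

Unit productions: E->H, S->E.
Unit pairs (A ⇒* B via units): (E,H), (S,E), (S,H).
S: inherits non-unit rules of {E, H, S} → ES | HHg | gj | j | jEg | jS.
E: inherits non-unit rules of {E, H} → HHg | gj | j | jEg | jS.
H: inherits non-unit rules of {H} → HHg | gj.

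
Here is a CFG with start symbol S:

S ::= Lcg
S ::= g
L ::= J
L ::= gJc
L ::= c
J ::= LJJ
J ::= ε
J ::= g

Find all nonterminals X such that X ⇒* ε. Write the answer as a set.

Directly nullable (have an ε-rule): {J}.
L is nullable via L -> J (every symbol on the right is already known nullable).
Not nullable: S — each has a terminal in every rule's right-hand side or depends on a non-nullable symbol.

{J, L}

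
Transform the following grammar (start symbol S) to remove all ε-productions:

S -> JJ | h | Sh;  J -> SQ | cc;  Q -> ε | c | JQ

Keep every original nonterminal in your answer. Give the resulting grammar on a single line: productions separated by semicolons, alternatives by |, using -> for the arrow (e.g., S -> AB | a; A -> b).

S -> h | JJ | Sh; J -> S | SQ | cc; Q -> J | c | JQ

Nullable set: {Q}.
J -> SQ: Q nullable, giving S | SQ.
Drop Q -> ε.
Q -> JQ: Q nullable, giving J | JQ.
Unchanged (no nullable symbols): S -> JJ; S -> Sh; S -> h; J -> cc; Q -> c.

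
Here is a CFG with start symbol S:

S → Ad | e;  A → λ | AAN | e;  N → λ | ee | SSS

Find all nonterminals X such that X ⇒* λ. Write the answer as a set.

Directly nullable (have an ε-rule): {A, N}.
Not nullable: S — each has a terminal in every rule's right-hand side or depends on a non-nullable symbol.

{A, N}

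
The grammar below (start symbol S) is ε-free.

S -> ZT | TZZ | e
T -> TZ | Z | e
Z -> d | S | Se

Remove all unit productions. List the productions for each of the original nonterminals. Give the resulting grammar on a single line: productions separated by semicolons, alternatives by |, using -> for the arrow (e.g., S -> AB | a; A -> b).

Unit productions: T->Z, Z->S.
Unit pairs (A ⇒* B via units): (T,S), (T,Z), (Z,S).
S: inherits non-unit rules of {S} → TZZ | ZT | e.
T: inherits non-unit rules of {S, T, Z} → Se | TZ | TZZ | ZT | d | e.
Z: inherits non-unit rules of {S, Z} → Se | TZZ | ZT | d | e.

S -> e | ZT | TZZ; T -> d | e | Se | TZ | ZT | TZZ; Z -> d | e | Se | ZT | TZZ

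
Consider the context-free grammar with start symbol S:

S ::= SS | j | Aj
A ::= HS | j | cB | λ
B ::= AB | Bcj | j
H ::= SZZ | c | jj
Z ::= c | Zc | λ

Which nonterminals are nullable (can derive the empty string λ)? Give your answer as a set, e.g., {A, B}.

Directly nullable (have an ε-rule): {A, Z}.
Not nullable: B, H, S — each has a terminal in every rule's right-hand side or depends on a non-nullable symbol.

{A, Z}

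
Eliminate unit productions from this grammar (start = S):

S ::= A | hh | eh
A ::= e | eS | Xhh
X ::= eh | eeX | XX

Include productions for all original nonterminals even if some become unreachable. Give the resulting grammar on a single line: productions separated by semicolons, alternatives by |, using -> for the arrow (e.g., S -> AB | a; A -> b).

Unit productions: S->A.
Unit pairs (A ⇒* B via units): (S,A).
S: inherits non-unit rules of {A, S} → Xhh | e | eS | eh | hh.
A: inherits non-unit rules of {A} → Xhh | e | eS.
X: inherits non-unit rules of {X} → XX | eeX | eh.

S -> e | eS | eh | hh | Xhh; A -> e | eS | Xhh; X -> XX | eh | eeX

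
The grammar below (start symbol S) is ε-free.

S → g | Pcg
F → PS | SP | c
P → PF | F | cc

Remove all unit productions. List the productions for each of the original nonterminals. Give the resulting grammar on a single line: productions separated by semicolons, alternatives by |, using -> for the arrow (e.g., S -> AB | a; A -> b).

Unit productions: P->F.
Unit pairs (A ⇒* B via units): (P,F).
S: inherits non-unit rules of {S} → Pcg | g.
F: inherits non-unit rules of {F} → PS | SP | c.
P: inherits non-unit rules of {F, P} → PF | PS | SP | c | cc.

S -> g | Pcg; F -> c | PS | SP; P -> c | PF | PS | SP | cc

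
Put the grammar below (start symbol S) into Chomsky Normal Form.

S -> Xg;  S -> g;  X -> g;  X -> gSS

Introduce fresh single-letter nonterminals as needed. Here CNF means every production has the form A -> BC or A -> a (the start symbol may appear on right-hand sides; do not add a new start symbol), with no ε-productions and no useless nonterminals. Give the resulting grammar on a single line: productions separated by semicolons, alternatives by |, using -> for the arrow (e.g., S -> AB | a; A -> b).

No ε-productions.
No unit productions to eliminate.
TERM: introduce A -> g and substitute in every rule of length ≥2.
BIN: X -> ASS becomes X -> AB, B -> SS.

S -> g | XA; A -> g; B -> SS; X -> g | AB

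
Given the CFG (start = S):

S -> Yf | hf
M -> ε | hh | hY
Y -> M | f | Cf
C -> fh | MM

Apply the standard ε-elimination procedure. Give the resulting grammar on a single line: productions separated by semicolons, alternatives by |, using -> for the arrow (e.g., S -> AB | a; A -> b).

S -> f | Yf | hf; C -> M | MM | fh; M -> h | hY | hh; Y -> M | f | Cf

Nullable set: {C, M, Y}.
S -> Yf: Y nullable, giving Yf | f.
C -> MM: M, M nullable, giving M | MM.
Drop M -> ε.
M -> hY: Y nullable, giving h | hY.
Y -> Cf: C nullable, giving Cf | f.
Y -> M: M nullable, giving M.
Unchanged (no nullable symbols): S -> hf; C -> fh; M -> hh; Y -> f.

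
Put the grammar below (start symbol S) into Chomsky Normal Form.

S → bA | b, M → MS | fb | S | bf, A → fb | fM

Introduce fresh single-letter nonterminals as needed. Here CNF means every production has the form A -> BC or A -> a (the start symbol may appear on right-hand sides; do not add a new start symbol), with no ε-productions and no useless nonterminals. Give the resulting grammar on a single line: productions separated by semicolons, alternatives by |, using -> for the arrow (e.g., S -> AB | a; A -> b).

No ε-productions.
After unit-elimination: S -> b | bA; A -> fM | fb; M -> b | MS | bA | bf | fb.
TERM: introduce C -> b, B -> f and substitute in every rule of length ≥2.

S -> b | CA; A -> BC | BM; B -> f; C -> b; M -> b | BC | CA | CB | MS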